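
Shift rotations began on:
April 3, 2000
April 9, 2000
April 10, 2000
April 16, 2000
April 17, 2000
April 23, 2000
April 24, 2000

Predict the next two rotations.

The gap pattern 6, 1, 6, 1, 6, 1 repeats every 2 events.
These are the Mondays and Sundays of each week.
The following Sunday is April 30, 2000.
Next Monday: May 1, 2000.

April 30, 2000; May 1, 2000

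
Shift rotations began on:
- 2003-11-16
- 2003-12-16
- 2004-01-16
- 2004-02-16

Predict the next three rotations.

2004-03-16, 2004-04-16, 2004-05-16

Gaps: 30, 31, 31 days — not constant. Every event is on the 16th of the month.
Pattern: the 16th of each month.
March 2004: 2004-03-16.
Next: April 2004 → 2004-04-16.
Next: May 2004 → 2004-05-16.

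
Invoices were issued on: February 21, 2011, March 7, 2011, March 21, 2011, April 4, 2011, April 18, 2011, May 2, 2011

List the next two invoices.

May 16, 2011; May 30, 2011

Every event comes 14 days after the last (14, 14, 14, 14, 14).
May 2, 2011 + 14 days = May 16, 2011.
May 16, 2011 + 14 days = May 30, 2011.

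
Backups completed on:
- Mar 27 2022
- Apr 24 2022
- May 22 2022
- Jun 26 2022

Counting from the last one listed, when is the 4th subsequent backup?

Oct 23 2022

These are Sundays at 28- or 35-day spacing (28, 28, 35).
The pattern: 4th Sunday of the month.
4th Sunday of July 2022: Jul 24 2022.
August 2022 — 4th Sunday is Aug 28 2022.
4th Sunday of September 2022: Sep 25 2022.
4th Sunday of October 2022: Oct 23 2022.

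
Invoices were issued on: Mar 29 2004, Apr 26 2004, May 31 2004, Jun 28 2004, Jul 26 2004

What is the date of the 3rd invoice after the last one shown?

Oct 25 2004

All Mondays; the gaps (28, 35, 28, 28) vary with month length.
This is the last Monday of each month.
Last Monday of August 2004: Aug 30 2004.
September 2004 ends with Monday Sep 27 2004.
October 2004 ends with Monday Oct 25 2004.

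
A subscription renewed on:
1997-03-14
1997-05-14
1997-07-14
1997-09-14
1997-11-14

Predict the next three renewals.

1998-01-14, 1998-03-14, 1998-05-14

Gaps: 61, 61, 62, 61 days — not constant. Every event is on the 14th of the month.
Pattern: the 14th of every 2 months.
Next: January 1998 → 1998-01-14.
March 1998: 1998-03-14.
Next: May 1998 → 1998-05-14.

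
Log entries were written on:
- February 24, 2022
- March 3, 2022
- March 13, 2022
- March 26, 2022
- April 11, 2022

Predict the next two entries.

April 30, 2022; May 22, 2022

Gaps: 7, 10, 13, 16 days — each gap is 3 larger than the previous one.
Next gap: 19 days. April 11, 2022 + 19 days = April 30, 2022.
Next gap: 22 days. April 30, 2022 + 22 days = May 22, 2022.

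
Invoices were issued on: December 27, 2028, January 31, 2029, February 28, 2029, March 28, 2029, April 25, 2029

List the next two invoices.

May 30, 2029; June 27, 2029

These are Wednesdays with 35, 28, 28, 28-day gaps.
Each is the final Wednesday of its month — January 31, 2029 is past the 28th, so '4th Wednesday' doesn't fit.
May 2029 ends with Wednesday May 30, 2029.
Last Wednesday of June 2029: June 27, 2029.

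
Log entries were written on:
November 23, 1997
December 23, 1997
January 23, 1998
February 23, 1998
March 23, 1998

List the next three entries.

April 23, 1998; May 23, 1998; June 23, 1998

The day-of-month is always 23 (30, 31, 31, 28 days between events).
So this recurs on the 23rd of each month.
April 1998: April 23, 1998.
May 1998: May 23, 1998.
Next: June 1998 → June 23, 1998.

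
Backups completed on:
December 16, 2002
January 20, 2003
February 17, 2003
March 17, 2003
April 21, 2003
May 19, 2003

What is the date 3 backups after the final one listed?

August 18, 2003

Gaps: 35, 28, 28, 35, 28 days — a mix of 28 and 35. Every date is a Monday.
Each is the 3rd Monday of its month.
3rd Monday of June 2003: June 16, 2003.
3rd Monday of July 2003: July 21, 2003.
August 2003 — 3rd Monday is August 18, 2003.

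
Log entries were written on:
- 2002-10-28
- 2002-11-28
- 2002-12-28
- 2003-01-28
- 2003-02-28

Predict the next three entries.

2003-03-28, 2003-04-28, 2003-05-28

Gaps: 31, 30, 31, 31 days — not constant. Every event is on the 28th of the month.
Pattern: the 28th of each month.
Next: March 2003 → 2003-03-28.
April 2003: 2003-04-28.
Next: May 2003 → 2003-05-28.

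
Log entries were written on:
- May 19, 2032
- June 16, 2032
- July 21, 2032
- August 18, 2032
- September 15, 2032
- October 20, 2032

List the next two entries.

November 17, 2032; December 15, 2032

Gaps: 28, 35, 28, 28, 35 days — a mix of 28 and 35. Every date is a Wednesday.
Each is the 3rd Wednesday of its month.
November 2032 — 3rd Wednesday is November 17, 2032.
3rd Wednesday of December 2032: December 15, 2032.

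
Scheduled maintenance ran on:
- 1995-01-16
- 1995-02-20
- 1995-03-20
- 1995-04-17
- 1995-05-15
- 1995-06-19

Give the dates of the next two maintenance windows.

Gaps: 35, 28, 28, 28, 35 days — a mix of 28 and 35. Every date is a Monday.
Each is the 3rd Monday of its month.
3rd Monday of July 1995: 1995-07-17.
3rd Monday of August 1995: 1995-08-21.

1995-07-17, 1995-08-21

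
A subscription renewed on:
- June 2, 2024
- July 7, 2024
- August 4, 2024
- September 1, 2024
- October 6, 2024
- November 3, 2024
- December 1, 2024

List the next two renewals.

Gaps: 35, 28, 28, 35, 28, 28 days — a mix of 28 and 35. Every date is a Sunday.
Each is the 1st Sunday of its month.
January 2025 — 1st Sunday is January 5, 2025.
February 2025 — 1st Sunday is February 2, 2025.

January 5, 2025; February 2, 2025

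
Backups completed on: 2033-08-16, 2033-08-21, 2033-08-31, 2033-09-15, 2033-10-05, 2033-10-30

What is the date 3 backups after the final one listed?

2034-02-12

The spacing grows by 5 each time: 5, 10, 15, 20, 25 days.
Next gap: 30 days. 2033-10-30 + 30 days = 2033-11-29.
Next gap: 35 days. 2033-11-29 + 35 days = 2034-01-03.
Next gap: 40 days. 2034-01-03 + 40 days = 2034-02-12.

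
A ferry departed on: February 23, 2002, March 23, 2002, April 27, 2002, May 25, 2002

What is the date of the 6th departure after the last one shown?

November 23, 2002

All dates are Saturdays, 28, 35, 28 days apart.
Specifically, the 4th Saturday of each month.
4th Saturday of June 2002: June 22, 2002.
July 2002 — 4th Saturday is July 27, 2002.
August 2002 — 4th Saturday is August 24, 2002.
September 2002 — 4th Saturday is September 28, 2002.
October 2002 — 4th Saturday is October 26, 2002.
November 2002 — 4th Saturday is November 23, 2002.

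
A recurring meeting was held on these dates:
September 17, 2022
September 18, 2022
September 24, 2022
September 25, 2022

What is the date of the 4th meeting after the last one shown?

October 9, 2022

The gap pattern 1, 6, 1 repeats every 2 events.
These are the Saturdays and Sundays of each week.
The following Saturday is October 1, 2022.
The following Sunday is October 2, 2022.
The following Saturday is October 8, 2022.
The following Sunday is October 9, 2022.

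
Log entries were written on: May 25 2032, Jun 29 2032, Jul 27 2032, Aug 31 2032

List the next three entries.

Sep 28 2032, Oct 26 2032, Nov 30 2032

All Tuesdays; the gaps (35, 28, 35) vary with month length.
This is the last Tuesday of each month.
Last Tuesday of September 2032: Sep 28 2032.
Last Tuesday of October 2032: Oct 26 2032.
November 2032 ends with Tuesday Nov 30 2032.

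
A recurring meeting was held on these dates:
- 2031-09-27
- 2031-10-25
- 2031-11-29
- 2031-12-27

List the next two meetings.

2032-01-31, 2032-02-28

Every date is a Saturday; gaps 28, 35, 28 days.
Each is the last Saturday of its month (at least one falls on the 29th or later, ruling out '4th Saturday').
Last Saturday of January 2032: 2032-01-31.
Last Saturday of February 2032: 2032-02-28.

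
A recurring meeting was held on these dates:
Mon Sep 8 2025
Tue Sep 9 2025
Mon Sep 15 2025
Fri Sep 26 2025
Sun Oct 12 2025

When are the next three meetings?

Intervals are 1, 6, 11, 16 days — an arithmetic progression with common difference 5.
Next gap: 21 days. Sun Oct 12 2025 + 21 days = Sun Nov 2 2025.
Next gap: 26 days. Sun Nov 2 2025 + 26 days = Fri Nov 28 2025.
Next gap: 31 days. Fri Nov 28 2025 + 31 days = Mon Dec 29 2025.

Sun Nov 2 2025, Fri Nov 28 2025, Mon Dec 29 2025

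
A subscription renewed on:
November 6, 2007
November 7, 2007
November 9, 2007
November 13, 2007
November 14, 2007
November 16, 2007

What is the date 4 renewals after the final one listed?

The gap pattern 1, 2, 4, 1, 2 repeats every 3 events.
These are the Tuesdays, Wednesdays and Fridays of each week.
Next Tuesday: November 20, 2007.
Next Wednesday: November 21, 2007.
The following Friday is November 23, 2007.
The following Tuesday is November 27, 2007.

November 27, 2007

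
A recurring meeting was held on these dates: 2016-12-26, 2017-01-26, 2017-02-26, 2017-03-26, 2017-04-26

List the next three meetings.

2017-05-26, 2017-06-26, 2017-07-26

Gaps: 31, 31, 28, 31 days — not constant. Every event is on the 26th of the month.
Pattern: the 26th of each month.
May 2017: 2017-05-26.
Next: June 2017 → 2017-06-26.
July 2017: 2017-07-26.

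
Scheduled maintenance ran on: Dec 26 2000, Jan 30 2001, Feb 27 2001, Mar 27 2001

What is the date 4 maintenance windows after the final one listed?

These are Tuesdays with 35, 28, 28-day gaps.
Each is the final Tuesday of its month — Jan 30 2001 is past the 28th, so '4th Tuesday' doesn't fit.
Last Tuesday of April 2001: Apr 24 2001.
Last Tuesday of May 2001: May 29 2001.
June 2001 ends with Tuesday Jun 26 2001.
Last Tuesday of July 2001: Jul 31 2001.

Jul 31 2001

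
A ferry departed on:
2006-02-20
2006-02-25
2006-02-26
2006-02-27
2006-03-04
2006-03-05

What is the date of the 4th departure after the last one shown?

2006-03-13

The gap pattern 5, 1, 1, 5, 1 repeats every 3 events.
These are the Mondays, Saturdays and Sundays of each week.
The following Monday is 2006-03-06.
Next Saturday: 2006-03-11.
The following Sunday is 2006-03-12.
The following Monday is 2006-03-13.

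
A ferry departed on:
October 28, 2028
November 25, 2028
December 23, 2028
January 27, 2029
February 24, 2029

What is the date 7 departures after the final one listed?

All dates are Saturdays, 28, 28, 35, 28 days apart.
Specifically, the 4th Saturday of each month.
March 2029 — 4th Saturday is March 24, 2029.
4th Saturday of April 2029: April 28, 2029.
4th Saturday of May 2029: May 26, 2029.
June 2029 — 4th Saturday is June 23, 2029.
July 2029 — 4th Saturday is July 28, 2029.
August 2029 — 4th Saturday is August 25, 2029.
4th Saturday of September 2029: September 22, 2029.

September 22, 2029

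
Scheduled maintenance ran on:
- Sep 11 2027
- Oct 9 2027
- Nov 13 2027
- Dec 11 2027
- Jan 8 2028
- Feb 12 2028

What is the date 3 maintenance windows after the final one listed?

Gaps: 28, 35, 28, 28, 35 days — a mix of 28 and 35. Every date is a Saturday.
Each is the 2nd Saturday of its month.
2nd Saturday of March 2028: Mar 11 2028.
April 2028 — 2nd Saturday is Apr 8 2028.
May 2028 — 2nd Saturday is May 13 2028.

May 13 2028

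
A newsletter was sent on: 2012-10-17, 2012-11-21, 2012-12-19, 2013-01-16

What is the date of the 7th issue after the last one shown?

All dates are Wednesdays, 35, 28, 28 days apart.
Specifically, the 3rd Wednesday of each month.
February 2013 — 3rd Wednesday is 2013-02-20.
3rd Wednesday of March 2013: 2013-03-20.
3rd Wednesday of April 2013: 2013-04-17.
May 2013 — 3rd Wednesday is 2013-05-15.
3rd Wednesday of June 2013: 2013-06-19.
3rd Wednesday of July 2013: 2013-07-17.
3rd Wednesday of August 2013: 2013-08-21.

2013-08-21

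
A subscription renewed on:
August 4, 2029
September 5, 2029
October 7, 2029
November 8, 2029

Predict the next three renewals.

Gaps between consecutive events: 32, 32, 32 days — a constant 32-day interval.
November 8, 2029 + 32 days = December 10, 2029.
December 10, 2029 + 32 days = January 11, 2030.
January 11, 2030 + 32 days = February 12, 2030.

December 10, 2029; January 11, 2030; February 12, 2030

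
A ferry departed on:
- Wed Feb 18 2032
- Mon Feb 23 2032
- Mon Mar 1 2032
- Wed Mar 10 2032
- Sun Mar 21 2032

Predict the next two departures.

The spacing grows by 2 each time: 5, 7, 9, 11 days.
Next gap: 13 days. Sun Mar 21 2032 + 13 days = Sat Apr 3 2032.
Next gap: 15 days. Sat Apr 3 2032 + 15 days = Sun Apr 18 2032.

Sat Apr 3 2032, Sun Apr 18 2032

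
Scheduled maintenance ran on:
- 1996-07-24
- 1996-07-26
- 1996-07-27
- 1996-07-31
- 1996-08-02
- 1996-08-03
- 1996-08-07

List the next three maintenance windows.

Every event lands on a Wednesday or Friday or Saturday (gaps cycle 2, 1, 4, 2, 1, 4).
So the schedule is: every Wednesday, Friday and Saturday.
The following Friday is 1996-08-09.
Next Saturday: 1996-08-10.
The following Wednesday is 1996-08-14.

1996-08-09, 1996-08-10, 1996-08-14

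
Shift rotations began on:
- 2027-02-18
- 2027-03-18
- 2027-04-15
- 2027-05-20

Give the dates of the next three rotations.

2027-06-17, 2027-07-15, 2027-08-19

Gaps: 28, 28, 35 days — a mix of 28 and 35. Every date is a Thursday.
Each is the 3rd Thursday of its month.
June 2027 — 3rd Thursday is 2027-06-17.
July 2027 — 3rd Thursday is 2027-07-15.
August 2027 — 3rd Thursday is 2027-08-19.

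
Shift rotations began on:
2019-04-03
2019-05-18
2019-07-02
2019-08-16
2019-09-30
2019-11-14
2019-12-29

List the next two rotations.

Every event comes 45 days after the last (45, 45, 45, 45, 45, 45).
2019-12-29 + 45 days = 2020-02-12.
2020-02-12 + 45 days = 2020-03-28.

2020-02-12, 2020-03-28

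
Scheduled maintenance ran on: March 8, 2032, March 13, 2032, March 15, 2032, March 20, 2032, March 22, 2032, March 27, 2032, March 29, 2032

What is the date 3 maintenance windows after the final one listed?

April 10, 2032

Every event lands on a Monday or Saturday (gaps cycle 5, 2, 5, 2, 5, 2).
So the schedule is: every Monday and Saturday.
Next Saturday: April 3, 2032.
Next Monday: April 5, 2032.
Next Saturday: April 10, 2032.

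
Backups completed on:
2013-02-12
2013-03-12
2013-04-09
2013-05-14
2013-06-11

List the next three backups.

All dates are Tuesdays, 28, 28, 35, 28 days apart.
Specifically, the 2nd Tuesday of each month.
July 2013 — 2nd Tuesday is 2013-07-09.
2nd Tuesday of August 2013: 2013-08-13.
September 2013 — 2nd Tuesday is 2013-09-10.

2013-07-09, 2013-08-13, 2013-09-10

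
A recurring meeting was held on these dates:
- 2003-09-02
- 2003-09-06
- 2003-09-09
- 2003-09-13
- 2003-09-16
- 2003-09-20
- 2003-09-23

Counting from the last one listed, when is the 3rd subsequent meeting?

The gap pattern 4, 3, 4, 3, 4, 3 repeats every 2 events.
These are the Tuesdays and Saturdays of each week.
Next Saturday: 2003-09-27.
Next Tuesday: 2003-09-30.
Next Saturday: 2003-10-04.

2003-10-04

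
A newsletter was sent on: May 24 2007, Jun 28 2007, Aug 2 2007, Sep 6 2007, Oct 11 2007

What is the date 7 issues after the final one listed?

Every event comes 35 days after the last (35, 35, 35, 35).
Oct 11 2007 + 35 days = Nov 15 2007.
Nov 15 2007 + 35 days = Dec 20 2007.
Dec 20 2007 + 35 days = Jan 24 2008.
Jan 24 2008 + 35 days = Feb 28 2008.
Feb 28 2008 + 35 days = Apr 3 2008.
Apr 3 2008 + 35 days = May 8 2008.
May 8 2008 + 35 days = Jun 12 2008.

Jun 12 2008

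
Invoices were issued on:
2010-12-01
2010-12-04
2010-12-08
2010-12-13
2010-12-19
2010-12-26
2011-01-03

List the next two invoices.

Intervals are 3, 4, 5, 6, 7, 8 days — an arithmetic progression with common difference 1.
Next gap: 9 days. 2011-01-03 + 9 days = 2011-01-12.
Next gap: 10 days. 2011-01-12 + 10 days = 2011-01-22.

2011-01-12, 2011-01-22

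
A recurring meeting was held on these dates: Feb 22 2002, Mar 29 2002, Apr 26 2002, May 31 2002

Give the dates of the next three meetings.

Every date is a Friday; gaps 35, 28, 35 days.
Each is the last Friday of its month (at least one falls on the 29th or later, ruling out '4th Friday').
June 2002 ends with Friday Jun 28 2002.
July 2002 ends with Friday Jul 26 2002.
August 2002 ends with Friday Aug 30 2002.

Jun 28 2002, Jul 26 2002, Aug 30 2002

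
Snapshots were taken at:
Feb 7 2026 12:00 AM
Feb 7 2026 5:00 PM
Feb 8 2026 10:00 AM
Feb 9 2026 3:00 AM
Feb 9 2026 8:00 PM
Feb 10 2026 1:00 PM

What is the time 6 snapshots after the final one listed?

Feb 14 2026 7:00 PM

Gaps: 17, 17, 17, 17, 17 hours — each event is 17 hours after the previous one.
Feb 10 2026 1:00 PM + 17 h = Feb 11 2026 6:00 AM.
Feb 11 2026 6:00 AM + 17 h = Feb 11 2026 11:00 PM.
Feb 11 2026 11:00 PM + 17 h = Feb 12 2026 4:00 PM.
Feb 12 2026 4:00 PM + 17 h = Feb 13 2026 9:00 AM.
Feb 13 2026 9:00 AM + 17 h = Feb 14 2026 2:00 AM.
Feb 14 2026 2:00 AM + 17 h = Feb 14 2026 7:00 PM.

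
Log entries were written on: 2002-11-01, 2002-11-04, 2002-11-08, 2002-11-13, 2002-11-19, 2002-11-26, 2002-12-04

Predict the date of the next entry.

2002-12-13

Intervals are 3, 4, 5, 6, 7, 8 days — an arithmetic progression with common difference 1.
Next gap: 9 days. 2002-12-04 + 9 days = 2002-12-13.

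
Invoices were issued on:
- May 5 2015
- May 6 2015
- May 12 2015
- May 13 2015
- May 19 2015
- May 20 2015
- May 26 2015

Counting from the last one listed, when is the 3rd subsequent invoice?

The gap pattern 1, 6, 1, 6, 1, 6 repeats every 2 events.
These are the Tuesdays and Wednesdays of each week.
The following Wednesday is May 27 2015.
The following Tuesday is Jun 2 2015.
Next Wednesday: Jun 3 2015.

Jun 3 2015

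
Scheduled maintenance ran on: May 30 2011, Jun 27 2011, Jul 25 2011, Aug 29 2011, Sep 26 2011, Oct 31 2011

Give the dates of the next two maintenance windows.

These are Mondays with 28, 28, 35, 28, 35-day gaps.
Each is the final Monday of its month — May 30 2011 is past the 28th, so '4th Monday' doesn't fit.
Last Monday of November 2011: Nov 28 2011.
December 2011 ends with Monday Dec 26 2011.

Nov 28 2011, Dec 26 2011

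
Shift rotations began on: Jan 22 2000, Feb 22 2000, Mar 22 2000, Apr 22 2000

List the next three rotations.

Gaps: 31, 29, 31 days — not constant. Every event is on the 22nd of the month.
Pattern: the 22nd of each month.
Next: May 2000 → May 22 2000.
Next: June 2000 → Jun 22 2000.
Next: July 2000 → Jul 22 2000.

May 22 2000, Jun 22 2000, Jul 22 2000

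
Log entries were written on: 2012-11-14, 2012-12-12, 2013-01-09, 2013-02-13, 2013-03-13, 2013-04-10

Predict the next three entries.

All dates are Wednesdays, 28, 28, 35, 28, 28 days apart.
Specifically, the 2nd Wednesday of each month.
2nd Wednesday of May 2013: 2013-05-08.
2nd Wednesday of June 2013: 2013-06-12.
2nd Wednesday of July 2013: 2013-07-10.

2013-05-08, 2013-06-12, 2013-07-10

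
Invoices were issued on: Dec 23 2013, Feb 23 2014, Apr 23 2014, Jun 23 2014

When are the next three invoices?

Aug 23 2014, Oct 23 2014, Dec 23 2014

The day-of-month is always 23 (62, 59, 61 days between events).
So this recurs on the 23rd of every 2 months.
August 2014: Aug 23 2014.
Next: October 2014 → Oct 23 2014.
December 2014: Dec 23 2014.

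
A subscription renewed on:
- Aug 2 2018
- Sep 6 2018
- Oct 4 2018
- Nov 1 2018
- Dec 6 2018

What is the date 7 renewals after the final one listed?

Jul 4 2019

All dates are Thursdays, 35, 28, 28, 35 days apart.
Specifically, the 1st Thursday of each month.
January 2019 — 1st Thursday is Jan 3 2019.
1st Thursday of February 2019: Feb 7 2019.
1st Thursday of March 2019: Mar 7 2019.
1st Thursday of April 2019: Apr 4 2019.
1st Thursday of May 2019: May 2 2019.
June 2019 — 1st Thursday is Jun 6 2019.
1st Thursday of July 2019: Jul 4 2019.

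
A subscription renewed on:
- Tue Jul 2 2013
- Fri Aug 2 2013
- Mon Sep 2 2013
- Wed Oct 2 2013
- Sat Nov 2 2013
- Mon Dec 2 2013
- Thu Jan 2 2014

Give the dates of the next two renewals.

Sun Feb 2 2014, Sun Mar 2 2014

Gaps: 31, 31, 30, 31, 30, 31 days — not constant. Every event is on the 2nd of the month.
Pattern: the 2nd of each month.
Next: February 2014 → Sun Feb 2 2014.
March 2014: Sun Mar 2 2014.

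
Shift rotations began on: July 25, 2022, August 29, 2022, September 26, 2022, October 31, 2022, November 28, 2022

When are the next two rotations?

December 26, 2022; January 30, 2023

All Mondays; the gaps (35, 28, 35, 28) vary with month length.
This is the last Monday of each month.
December 2022 ends with Monday December 26, 2022.
Last Monday of January 2023: January 30, 2023.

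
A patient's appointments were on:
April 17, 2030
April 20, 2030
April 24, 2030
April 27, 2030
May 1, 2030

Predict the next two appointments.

Gaps: 3, 4, 3, 4 days — not constant, but cyclic with period 2.
The events fall on every Wednesday and Saturday.
Next Saturday: May 4, 2030.
Next Wednesday: May 8, 2030.

May 4, 2030; May 8, 2030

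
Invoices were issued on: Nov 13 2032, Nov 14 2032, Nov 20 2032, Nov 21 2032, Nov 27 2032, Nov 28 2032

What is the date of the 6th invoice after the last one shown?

Dec 19 2032

Every event lands on a Saturday or Sunday (gaps cycle 1, 6, 1, 6, 1).
So the schedule is: every Saturday and Sunday.
Next Saturday: Dec 4 2032.
Next Sunday: Dec 5 2032.
The following Saturday is Dec 11 2032.
The following Sunday is Dec 12 2032.
Next Saturday: Dec 18 2032.
Next Sunday: Dec 19 2032.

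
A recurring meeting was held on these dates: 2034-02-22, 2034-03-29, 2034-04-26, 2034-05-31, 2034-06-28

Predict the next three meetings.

2034-07-26, 2034-08-30, 2034-09-27

These are Wednesdays with 35, 28, 35, 28-day gaps.
Each is the final Wednesday of its month — 2034-03-29 is past the 28th, so '4th Wednesday' doesn't fit.
July 2034 ends with Wednesday 2034-07-26.
August 2034 ends with Wednesday 2034-08-30.
September 2034 ends with Wednesday 2034-09-27.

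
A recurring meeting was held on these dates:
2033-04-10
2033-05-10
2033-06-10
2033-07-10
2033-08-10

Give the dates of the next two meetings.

Each date is the 10th; the gaps (30, 31, 30, 31) track the month lengths.
The rule is the 10th of each month.
Next: September 2033 → 2033-09-10.
October 2033: 2033-10-10.

2033-09-10, 2033-10-10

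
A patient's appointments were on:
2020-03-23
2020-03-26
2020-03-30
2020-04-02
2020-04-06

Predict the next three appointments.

Every event lands on a Monday or Thursday (gaps cycle 3, 4, 3, 4).
So the schedule is: every Monday and Thursday.
Next Thursday: 2020-04-09.
Next Monday: 2020-04-13.
The following Thursday is 2020-04-16.

2020-04-09, 2020-04-13, 2020-04-16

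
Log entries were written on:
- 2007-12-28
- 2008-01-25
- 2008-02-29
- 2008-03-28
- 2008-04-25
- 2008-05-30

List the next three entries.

2008-06-27, 2008-07-25, 2008-08-29

These are Fridays with 28, 35, 28, 28, 35-day gaps.
Each is the final Friday of its month — 2008-02-29 is past the 28th, so '4th Friday' doesn't fit.
Last Friday of June 2008: 2008-06-27.
July 2008 ends with Friday 2008-07-25.
Last Friday of August 2008: 2008-08-29.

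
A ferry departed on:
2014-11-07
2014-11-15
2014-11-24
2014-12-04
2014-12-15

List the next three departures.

2014-12-27, 2015-01-09, 2015-01-23

The spacing grows by 1 each time: 8, 9, 10, 11 days.
Next gap: 12 days. 2014-12-15 + 12 days = 2014-12-27.
Next gap: 13 days. 2014-12-27 + 13 days = 2015-01-09.
Next gap: 14 days. 2015-01-09 + 14 days = 2015-01-23.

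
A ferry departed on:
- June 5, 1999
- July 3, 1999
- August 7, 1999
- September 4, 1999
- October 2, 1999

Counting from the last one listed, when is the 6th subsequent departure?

April 1, 2000

All dates are Saturdays, 28, 35, 28, 28 days apart.
Specifically, the 1st Saturday of each month.
1st Saturday of November 1999: November 6, 1999.
December 1999 — 1st Saturday is December 4, 1999.
January 2000 — 1st Saturday is January 1, 2000.
February 2000 — 1st Saturday is February 5, 2000.
1st Saturday of March 2000: March 4, 2000.
April 2000 — 1st Saturday is April 1, 2000.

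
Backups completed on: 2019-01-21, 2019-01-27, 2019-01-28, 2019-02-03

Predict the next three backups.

2019-02-04, 2019-02-10, 2019-02-11

The gap pattern 6, 1, 6 repeats every 2 events.
These are the Mondays and Sundays of each week.
The following Monday is 2019-02-04.
The following Sunday is 2019-02-10.
The following Monday is 2019-02-11.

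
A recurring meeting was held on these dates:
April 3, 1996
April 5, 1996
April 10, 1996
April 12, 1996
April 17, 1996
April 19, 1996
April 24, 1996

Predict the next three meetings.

April 26, 1996; May 1, 1996; May 3, 1996

The gap pattern 2, 5, 2, 5, 2, 5 repeats every 2 events.
These are the Wednesdays and Fridays of each week.
Next Friday: April 26, 1996.
The following Wednesday is May 1, 1996.
The following Friday is May 3, 1996.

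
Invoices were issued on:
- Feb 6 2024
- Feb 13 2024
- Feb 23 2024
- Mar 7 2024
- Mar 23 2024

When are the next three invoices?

The spacing grows by 3 each time: 7, 10, 13, 16 days.
Next gap: 19 days. Mar 23 2024 + 19 days = Apr 11 2024.
Next gap: 22 days. Apr 11 2024 + 22 days = May 3 2024.
Next gap: 25 days. May 3 2024 + 25 days = May 28 2024.

Apr 11 2024, May 3 2024, May 28 2024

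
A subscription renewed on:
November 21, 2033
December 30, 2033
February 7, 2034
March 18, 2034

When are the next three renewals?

April 26, 2034; June 4, 2034; July 13, 2034

Every event comes 39 days after the last (39, 39, 39).
March 18, 2034 + 39 days = April 26, 2034.
April 26, 2034 + 39 days = June 4, 2034.
June 4, 2034 + 39 days = July 13, 2034.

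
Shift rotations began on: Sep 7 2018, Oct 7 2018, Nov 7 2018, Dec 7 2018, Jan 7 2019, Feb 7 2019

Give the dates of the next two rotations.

Each date is the 7th; the gaps (30, 31, 30, 31, 31) track the month lengths.
The rule is the 7th of each month.
Next: March 2019 → Mar 7 2019.
Next: April 2019 → Apr 7 2019.

Mar 7 2019, Apr 7 2019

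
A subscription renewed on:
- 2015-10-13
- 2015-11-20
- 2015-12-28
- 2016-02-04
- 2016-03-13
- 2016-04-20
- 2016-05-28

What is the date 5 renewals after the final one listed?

2016-12-04

Gaps between consecutive events: 38, 38, 38, 38, 38, 38 days — a constant 38-day interval.
2016-05-28 + 38 days = 2016-07-05.
2016-07-05 + 38 days = 2016-08-12.
2016-08-12 + 38 days = 2016-09-19.
2016-09-19 + 38 days = 2016-10-27.
2016-10-27 + 38 days = 2016-12-04.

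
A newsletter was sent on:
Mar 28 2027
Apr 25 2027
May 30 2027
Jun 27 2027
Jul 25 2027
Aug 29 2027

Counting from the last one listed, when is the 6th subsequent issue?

Feb 27 2028

These are Sundays with 28, 35, 28, 28, 35-day gaps.
Each is the final Sunday of its month — May 30 2027 is past the 28th, so '4th Sunday' doesn't fit.
September 2027 ends with Sunday Sep 26 2027.
Last Sunday of October 2027: Oct 31 2027.
November 2027 ends with Sunday Nov 28 2027.
Last Sunday of December 2027: Dec 26 2027.
January 2028 ends with Sunday Jan 30 2028.
February 2028 ends with Sunday Feb 27 2028.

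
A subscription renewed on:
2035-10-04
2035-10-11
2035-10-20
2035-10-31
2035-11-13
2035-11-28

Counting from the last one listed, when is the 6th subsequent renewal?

2036-04-08

Intervals are 7, 9, 11, 13, 15 days — an arithmetic progression with common difference 2.
Next gap: 17 days. 2035-11-28 + 17 days = 2035-12-15.
Next gap: 19 days. 2035-12-15 + 19 days = 2036-01-03.
Next gap: 21 days. 2036-01-03 + 21 days = 2036-01-24.
Next gap: 23 days. 2036-01-24 + 23 days = 2036-02-16.
Next gap: 25 days. 2036-02-16 + 25 days = 2036-03-12.
Next gap: 27 days. 2036-03-12 + 27 days = 2036-04-08.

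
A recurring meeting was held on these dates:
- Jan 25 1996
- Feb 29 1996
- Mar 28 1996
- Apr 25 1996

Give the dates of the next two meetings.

These are Thursdays with 35, 28, 28-day gaps.
Each is the final Thursday of its month — Feb 29 1996 is past the 28th, so '4th Thursday' doesn't fit.
May 1996 ends with Thursday May 30 1996.
Last Thursday of June 1996: Jun 27 1996.

May 30 1996, Jun 27 1996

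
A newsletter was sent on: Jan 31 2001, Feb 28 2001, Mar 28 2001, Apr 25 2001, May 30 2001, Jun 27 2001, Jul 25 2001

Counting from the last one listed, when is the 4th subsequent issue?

Nov 28 2001

Every date is a Wednesday; gaps 28, 28, 28, 35, 28, 28 days.
Each is the last Wednesday of its month (at least one falls on the 29th or later, ruling out '4th Wednesday').
August 2001 ends with Wednesday Aug 29 2001.
September 2001 ends with Wednesday Sep 26 2001.
October 2001 ends with Wednesday Oct 31 2001.
November 2001 ends with Wednesday Nov 28 2001.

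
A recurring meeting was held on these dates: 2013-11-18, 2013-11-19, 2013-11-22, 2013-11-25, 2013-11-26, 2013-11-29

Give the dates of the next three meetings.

2013-12-02, 2013-12-03, 2013-12-06

The gap pattern 1, 3, 3, 1, 3 repeats every 3 events.
These are the Mondays, Tuesdays and Fridays of each week.
Next Monday: 2013-12-02.
The following Tuesday is 2013-12-03.
Next Friday: 2013-12-06.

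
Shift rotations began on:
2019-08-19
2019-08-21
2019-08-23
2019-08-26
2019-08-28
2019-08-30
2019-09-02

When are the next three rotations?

2019-09-04, 2019-09-06, 2019-09-09

Every event lands on a Monday or Wednesday or Friday (gaps cycle 2, 2, 3, 2, 2, 3).
So the schedule is: every Monday, Wednesday and Friday.
Next Wednesday: 2019-09-04.
Next Friday: 2019-09-06.
Next Monday: 2019-09-09.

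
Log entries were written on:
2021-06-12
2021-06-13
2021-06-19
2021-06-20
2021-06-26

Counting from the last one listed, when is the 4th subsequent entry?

Every event lands on a Saturday or Sunday (gaps cycle 1, 6, 1, 6).
So the schedule is: every Saturday and Sunday.
Next Sunday: 2021-06-27.
The following Saturday is 2021-07-03.
Next Sunday: 2021-07-04.
Next Saturday: 2021-07-10.

2021-07-10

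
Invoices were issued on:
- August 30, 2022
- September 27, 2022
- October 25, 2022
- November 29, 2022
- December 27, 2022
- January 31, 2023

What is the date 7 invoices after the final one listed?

August 29, 2023

Every date is a Tuesday; gaps 28, 28, 35, 28, 35 days.
Each is the last Tuesday of its month (at least one falls on the 29th or later, ruling out '4th Tuesday').
Last Tuesday of February 2023: February 28, 2023.
Last Tuesday of March 2023: March 28, 2023.
Last Tuesday of April 2023: April 25, 2023.
Last Tuesday of May 2023: May 30, 2023.
June 2023 ends with Tuesday June 27, 2023.
July 2023 ends with Tuesday July 25, 2023.
Last Tuesday of August 2023: August 29, 2023.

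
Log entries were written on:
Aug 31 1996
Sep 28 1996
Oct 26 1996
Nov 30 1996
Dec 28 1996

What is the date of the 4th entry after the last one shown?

Apr 26 1997

Every date is a Saturday; gaps 28, 28, 35, 28 days.
Each is the last Saturday of its month (at least one falls on the 29th or later, ruling out '4th Saturday').
January 1997 ends with Saturday Jan 25 1997.
Last Saturday of February 1997: Feb 22 1997.
Last Saturday of March 1997: Mar 29 1997.
April 1997 ends with Saturday Apr 26 1997.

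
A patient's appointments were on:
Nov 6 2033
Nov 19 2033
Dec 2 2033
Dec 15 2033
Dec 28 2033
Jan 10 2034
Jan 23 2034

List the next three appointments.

Feb 5 2034, Feb 18 2034, Mar 3 2034

The spacing is 13, 13, 13, 13, 13, 13 days — always 13 days.
Jan 23 2034 + 13 days = Feb 5 2034.
Feb 5 2034 + 13 days = Feb 18 2034.
Feb 18 2034 + 13 days = Mar 3 2034.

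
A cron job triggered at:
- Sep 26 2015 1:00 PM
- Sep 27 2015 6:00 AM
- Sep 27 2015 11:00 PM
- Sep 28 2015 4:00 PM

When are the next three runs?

Sep 29 2015 9:00 AM, Sep 30 2015 2:00 AM, Sep 30 2015 7:00 PM

The interval is a steady 17 hours (17, 17, 17).
Sep 28 2015 4:00 PM + 17 h = Sep 29 2015 9:00 AM.
Sep 29 2015 9:00 AM + 17 h = Sep 30 2015 2:00 AM.
Sep 30 2015 2:00 AM + 17 h = Sep 30 2015 7:00 PM.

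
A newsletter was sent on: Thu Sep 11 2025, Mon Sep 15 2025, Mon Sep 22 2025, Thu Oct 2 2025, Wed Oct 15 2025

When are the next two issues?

Gaps: 4, 7, 10, 13 days — each gap is 3 larger than the previous one.
Next gap: 16 days. Wed Oct 15 2025 + 16 days = Fri Oct 31 2025.
Next gap: 19 days. Fri Oct 31 2025 + 19 days = Wed Nov 19 2025.

Fri Oct 31 2025, Wed Nov 19 2025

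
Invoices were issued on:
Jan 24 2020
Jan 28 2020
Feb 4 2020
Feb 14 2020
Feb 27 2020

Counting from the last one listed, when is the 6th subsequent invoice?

Jul 17 2020

Intervals are 4, 7, 10, 13 days — an arithmetic progression with common difference 3.
Next gap: 16 days. Feb 27 2020 + 16 days = Mar 14 2020.
Next gap: 19 days. Mar 14 2020 + 19 days = Apr 2 2020.
Next gap: 22 days. Apr 2 2020 + 22 days = Apr 24 2020.
Next gap: 25 days. Apr 24 2020 + 25 days = May 19 2020.
Next gap: 28 days. May 19 2020 + 28 days = Jun 16 2020.
Next gap: 31 days. Jun 16 2020 + 31 days = Jul 17 2020.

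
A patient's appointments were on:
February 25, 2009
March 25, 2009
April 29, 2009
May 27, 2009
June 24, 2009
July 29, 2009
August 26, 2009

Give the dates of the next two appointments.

September 30, 2009; October 28, 2009

Every date is a Wednesday; gaps 28, 35, 28, 28, 35, 28 days.
Each is the last Wednesday of its month (at least one falls on the 29th or later, ruling out '4th Wednesday').
September 2009 ends with Wednesday September 30, 2009.
October 2009 ends with Wednesday October 28, 2009.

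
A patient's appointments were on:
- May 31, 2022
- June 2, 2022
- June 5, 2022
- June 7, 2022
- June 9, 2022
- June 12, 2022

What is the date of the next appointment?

June 14, 2022

Every event lands on a Tuesday or Thursday or Sunday (gaps cycle 2, 3, 2, 2, 3).
So the schedule is: every Tuesday, Thursday and Sunday.
Next Tuesday: June 14, 2022.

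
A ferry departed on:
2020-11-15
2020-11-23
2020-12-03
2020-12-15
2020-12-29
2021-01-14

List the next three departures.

2021-02-01, 2021-02-21, 2021-03-15

The spacing grows by 2 each time: 8, 10, 12, 14, 16 days.
Next gap: 18 days. 2021-01-14 + 18 days = 2021-02-01.
Next gap: 20 days. 2021-02-01 + 20 days = 2021-02-21.
Next gap: 22 days. 2021-02-21 + 22 days = 2021-03-15.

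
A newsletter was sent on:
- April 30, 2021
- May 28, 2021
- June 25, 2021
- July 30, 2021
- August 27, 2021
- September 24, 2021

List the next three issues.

October 29, 2021; November 26, 2021; December 31, 2021

Every date is a Friday; gaps 28, 28, 35, 28, 28 days.
Each is the last Friday of its month (at least one falls on the 29th or later, ruling out '4th Friday').
Last Friday of October 2021: October 29, 2021.
November 2021 ends with Friday November 26, 2021.
December 2021 ends with Friday December 31, 2021.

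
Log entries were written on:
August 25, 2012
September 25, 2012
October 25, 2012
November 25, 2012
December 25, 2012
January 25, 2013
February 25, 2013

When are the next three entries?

Gaps: 31, 30, 31, 30, 31, 31 days — not constant. Every event is on the 25th of the month.
Pattern: the 25th of each month.
March 2013: March 25, 2013.
Next: April 2013 → April 25, 2013.
Next: May 2013 → May 25, 2013.

March 25, 2013; April 25, 2013; May 25, 2013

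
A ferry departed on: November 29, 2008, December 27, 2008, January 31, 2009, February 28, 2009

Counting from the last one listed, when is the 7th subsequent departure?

These are Saturdays with 28, 35, 28-day gaps.
Each is the final Saturday of its month — November 29, 2008 is past the 28th, so '4th Saturday' doesn't fit.
March 2009 ends with Saturday March 28, 2009.
April 2009 ends with Saturday April 25, 2009.
Last Saturday of May 2009: May 30, 2009.
June 2009 ends with Saturday June 27, 2009.
July 2009 ends with Saturday July 25, 2009.
Last Saturday of August 2009: August 29, 2009.
September 2009 ends with Saturday September 26, 2009.

September 26, 2009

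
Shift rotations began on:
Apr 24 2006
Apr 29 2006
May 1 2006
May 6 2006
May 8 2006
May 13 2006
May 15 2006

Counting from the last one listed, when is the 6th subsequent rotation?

Jun 5 2006

Every event lands on a Monday or Saturday (gaps cycle 5, 2, 5, 2, 5, 2).
So the schedule is: every Monday and Saturday.
Next Saturday: May 20 2006.
Next Monday: May 22 2006.
The following Saturday is May 27 2006.
The following Monday is May 29 2006.
The following Saturday is Jun 3 2006.
Next Monday: Jun 5 2006.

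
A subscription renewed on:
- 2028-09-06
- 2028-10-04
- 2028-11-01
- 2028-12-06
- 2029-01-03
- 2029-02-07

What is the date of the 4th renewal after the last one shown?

2029-06-06

All dates are Wednesdays, 28, 28, 35, 28, 35 days apart.
Specifically, the 1st Wednesday of each month.
1st Wednesday of March 2029: 2029-03-07.
1st Wednesday of April 2029: 2029-04-04.
1st Wednesday of May 2029: 2029-05-02.
1st Wednesday of June 2029: 2029-06-06.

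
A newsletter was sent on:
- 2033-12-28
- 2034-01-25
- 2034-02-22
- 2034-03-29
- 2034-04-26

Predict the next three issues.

Every date is a Wednesday; gaps 28, 28, 35, 28 days.
Each is the last Wednesday of its month (at least one falls on the 29th or later, ruling out '4th Wednesday').
May 2034 ends with Wednesday 2034-05-31.
Last Wednesday of June 2034: 2034-06-28.
July 2034 ends with Wednesday 2034-07-26.

2034-05-31, 2034-06-28, 2034-07-26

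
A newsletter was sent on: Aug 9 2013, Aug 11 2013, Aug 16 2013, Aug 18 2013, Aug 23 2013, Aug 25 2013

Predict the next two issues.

Aug 30 2013, Sep 1 2013

Every event lands on a Friday or Sunday (gaps cycle 2, 5, 2, 5, 2).
So the schedule is: every Friday and Sunday.
Next Friday: Aug 30 2013.
The following Sunday is Sep 1 2013.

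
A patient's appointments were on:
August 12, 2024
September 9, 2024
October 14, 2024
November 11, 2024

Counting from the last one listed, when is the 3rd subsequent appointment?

These are Mondays at 28- or 35-day spacing (28, 35, 28).
The pattern: 2nd Monday of the month.
2nd Monday of December 2024: December 9, 2024.
January 2025 — 2nd Monday is January 13, 2025.
February 2025 — 2nd Monday is February 10, 2025.

February 10, 2025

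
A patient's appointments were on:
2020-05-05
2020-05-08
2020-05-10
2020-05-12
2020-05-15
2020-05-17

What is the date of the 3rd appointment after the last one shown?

The gap pattern 3, 2, 2, 3, 2 repeats every 3 events.
These are the Tuesdays, Fridays and Sundays of each week.
Next Tuesday: 2020-05-19.
The following Friday is 2020-05-22.
Next Sunday: 2020-05-24.

2020-05-24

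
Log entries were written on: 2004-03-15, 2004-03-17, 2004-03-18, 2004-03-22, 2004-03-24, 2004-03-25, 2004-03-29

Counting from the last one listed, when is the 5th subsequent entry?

2004-04-08

The gap pattern 2, 1, 4, 2, 1, 4 repeats every 3 events.
These are the Mondays, Wednesdays and Thursdays of each week.
Next Wednesday: 2004-03-31.
Next Thursday: 2004-04-01.
The following Monday is 2004-04-05.
Next Wednesday: 2004-04-07.
The following Thursday is 2004-04-08.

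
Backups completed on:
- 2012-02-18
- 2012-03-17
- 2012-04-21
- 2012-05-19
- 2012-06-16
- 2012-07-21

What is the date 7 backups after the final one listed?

Gaps: 28, 35, 28, 28, 35 days — a mix of 28 and 35. Every date is a Saturday.
Each is the 3rd Saturday of its month.
3rd Saturday of August 2012: 2012-08-18.
3rd Saturday of September 2012: 2012-09-15.
October 2012 — 3rd Saturday is 2012-10-20.
3rd Saturday of November 2012: 2012-11-17.
December 2012 — 3rd Saturday is 2012-12-15.
3rd Saturday of January 2013: 2013-01-19.
February 2013 — 3rd Saturday is 2013-02-16.

2013-02-16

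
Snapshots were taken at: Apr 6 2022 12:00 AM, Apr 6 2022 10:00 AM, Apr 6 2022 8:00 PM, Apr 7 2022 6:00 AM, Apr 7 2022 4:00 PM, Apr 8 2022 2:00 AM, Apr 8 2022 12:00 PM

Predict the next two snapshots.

Gaps: 10, 10, 10, 10, 10, 10 hours — each event is 10 hours after the previous one.
Apr 8 2022 12:00 PM + 10 h = Apr 8 2022 10:00 PM.
Apr 8 2022 10:00 PM + 10 h = Apr 9 2022 8:00 AM.

Apr 8 2022 10:00 PM, Apr 9 2022 8:00 AM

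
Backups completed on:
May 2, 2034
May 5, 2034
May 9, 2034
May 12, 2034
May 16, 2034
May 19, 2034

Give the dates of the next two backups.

May 23, 2034; May 26, 2034

The gap pattern 3, 4, 3, 4, 3 repeats every 2 events.
These are the Tuesdays and Fridays of each week.
Next Tuesday: May 23, 2034.
The following Friday is May 26, 2034.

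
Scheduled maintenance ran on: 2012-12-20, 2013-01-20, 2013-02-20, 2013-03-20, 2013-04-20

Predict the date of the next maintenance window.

Gaps: 31, 31, 28, 31 days — not constant. Every event is on the 20th of the month.
Pattern: the 20th of each month.
May 2013: 2013-05-20.

2013-05-20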